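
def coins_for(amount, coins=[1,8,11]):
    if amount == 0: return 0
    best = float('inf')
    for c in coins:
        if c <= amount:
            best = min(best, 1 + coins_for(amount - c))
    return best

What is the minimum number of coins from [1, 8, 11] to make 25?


Building up with DP:
coins_for(0) = 0
coins_for(1) = min(1+coins_for(0)=1+0=1) = 1
coins_for(2) = min(1+coins_for(1)=1+1=2) = 2
coins_for(3) = min(1+coins_for(2)=1+2=3) = 3
coins_for(4) = min(1+coins_for(3)=1+3=4) = 4
coins_for(5) = min(1+coins_for(4)=1+4=5) = 5
coins_for(6) = min(1+coins_for(5)=1+5=6) = 6
coins_for(7) = min(1+coins_for(6)=1+6=7) = 7
coins_for(8) = min(1+coins_for(7)=1+7=8, 1+coins_for(0)=1+0=1) = 1
coins_for(9) = min(1+coins_for(8)=1+1=2, 1+coins_for(1)=1+1=2) = 2
coins_for(10) = min(1+coins_for(9)=1+2=3, 1+coins_for(2)=1+2=3) = 3
coins_for(11) = min(1+coins_for(10)=1+3=4, 1+coins_for(3)=1+3=4, 1+coins_for(0)=1+0=1) = 1
coins_for(12) = min(1+coins_for(11)=1+1=2, 1+coins_for(4)=1+4=5, 1+coins_for(1)=1+1=2) = 2
coins_for(13) = min(1+coins_for(12)=1+2=3, 1+coins_for(5)=1+5=6, 1+coins_for(2)=1+2=3) = 3
coins_for(14) = min(1+coins_for(13)=1+3=4, 1+coins_for(6)=1+6=7, 1+coins_for(3)=1+3=4) = 4
coins_for(15) = min(1+coins_for(14)=1+4=5, 1+coins_for(7)=1+7=8, 1+coins_for(4)=1+4=5) = 5
coins_for(16) = min(1+coins_for(15)=1+5=6, 1+coins_for(8)=1+1=2, 1+coins_for(5)=1+5=6) = 2
coins_for(17) = min(1+coins_for(16)=1+2=3, 1+coins_for(9)=1+2=3, 1+coins_for(6)=1+6=7) = 3
coins_for(18) = min(1+coins_for(17)=1+3=4, 1+coins_for(10)=1+3=4, 1+coins_for(7)=1+7=8) = 4
coins_for(19) = min(1+coins_for(18)=1+4=5, 1+coins_for(11)=1+1=2, 1+coins_for(8)=1+1=2) = 2
coins_for(20) = min(1+coins_for(19)=1+2=3, 1+coins_for(12)=1+2=3, 1+coins_for(9)=1+2=3) = 3
coins_for(21) = min(1+coins_for(20)=1+3=4, 1+coins_for(13)=1+3=4, 1+coins_for(10)=1+3=4) = 4
coins_for(22) = min(1+coins_for(21)=1+4=5, 1+coins_for(14)=1+4=5, 1+coins_for(11)=1+1=2) = 2
coins_for(23) = min(1+coins_for(22)=1+2=3, 1+coins_for(15)=1+5=6, 1+coins_for(12)=1+2=3) = 3
coins_for(24) = min(1+coins_for(23)=1+3=4, 1+coins_for(16)=1+2=3, 1+coins_for(13)=1+3=4) = 3
coins_for(25) = min(1+coins_for(24)=1+3=4, 1+coins_for(17)=1+3=4, 1+coins_for(14)=1+4=5) = 4

4


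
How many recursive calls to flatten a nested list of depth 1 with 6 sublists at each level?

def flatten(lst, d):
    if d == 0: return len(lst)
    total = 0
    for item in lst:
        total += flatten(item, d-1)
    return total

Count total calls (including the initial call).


At depth 0 (root): 1 call
At depth 1: each of 1 parents calls flatten on 6 children = 6 calls
Total: 1 + 6 = 7

7


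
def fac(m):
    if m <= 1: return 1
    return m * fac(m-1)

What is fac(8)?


fac(8)
= 8 * fac(7)
= 8 * 7 * fac(6)
= 8 * 7 * 6 * fac(5)
= 8 * 7 * 6 * 5 * fac(4)
= 8 * 7 * 6 * 5 * 4 * fac(3)
= 8 * 7 * 6 * 5 * 4 * 3 * fac(2)
= 8 * 7 * 6 * 5 * 4 * 3 * 2 * fac(1)
= 8 * 7 * 6 * 5 * 4 * 3 * 2 * 1
= 40320

40320


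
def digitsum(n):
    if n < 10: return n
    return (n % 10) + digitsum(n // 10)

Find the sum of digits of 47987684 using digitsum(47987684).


digitsum(47987684) = 4 + digitsum(4798768)
digitsum(4798768) = 8 + digitsum(479876)
digitsum(479876) = 6 + digitsum(47987)
digitsum(47987) = 7 + digitsum(4798)
digitsum(4798) = 8 + digitsum(479)
digitsum(479) = 9 + digitsum(47)
digitsum(47) = 7 + digitsum(4)
digitsum(4) = 4  (base case)
Total: 4 + 8 + 6 + 7 + 8 + 9 + 7 + 4 = 53

53


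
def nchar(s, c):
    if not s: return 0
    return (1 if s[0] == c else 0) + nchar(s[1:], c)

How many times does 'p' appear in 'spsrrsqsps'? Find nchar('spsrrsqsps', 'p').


s[0]='s' != 'p' -> 0
s[0]='p' == 'p' -> 1
s[0]='s' != 'p' -> 0
s[0]='r' != 'p' -> 0
s[0]='r' != 'p' -> 0
s[0]='s' != 'p' -> 0
s[0]='q' != 'p' -> 0
s[0]='s' != 'p' -> 0
s[0]='p' == 'p' -> 1
s[0]='s' != 'p' -> 0
Sum: 0 + 1 + 0 + 0 + 0 + 0 + 0 + 0 + 1 + 0 = 2

2


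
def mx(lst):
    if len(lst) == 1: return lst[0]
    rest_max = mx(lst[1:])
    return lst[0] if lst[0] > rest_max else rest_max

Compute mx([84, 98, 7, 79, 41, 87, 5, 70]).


mx([84, 98, 7, 79, 41, 87, 5, 70]): compare 84 with mx([98, 7, 79, 41, 87, 5, 70])
mx([98, 7, 79, 41, 87, 5, 70]): compare 98 with mx([7, 79, 41, 87, 5, 70])
mx([7, 79, 41, 87, 5, 70]): compare 7 with mx([79, 41, 87, 5, 70])
mx([79, 41, 87, 5, 70]): compare 79 with mx([41, 87, 5, 70])
mx([41, 87, 5, 70]): compare 41 with mx([87, 5, 70])
mx([87, 5, 70]): compare 87 with mx([5, 70])
mx([5, 70]): compare 5 with mx([70])
mx([70]) = 70  (base case)
Compare 5 with 70 -> 70
Compare 87 with 70 -> 87
Compare 41 with 87 -> 87
Compare 79 with 87 -> 87
Compare 7 with 87 -> 87
Compare 98 with 87 -> 98
Compare 84 with 98 -> 98

98


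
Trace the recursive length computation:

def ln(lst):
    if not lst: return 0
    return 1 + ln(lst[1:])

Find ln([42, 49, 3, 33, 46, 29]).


ln([42, 49, 3, 33, 46, 29]) = 1 + ln([49, 3, 33, 46, 29])
ln([49, 3, 33, 46, 29]) = 1 + ln([3, 33, 46, 29])
ln([3, 33, 46, 29]) = 1 + ln([33, 46, 29])
ln([33, 46, 29]) = 1 + ln([46, 29])
ln([46, 29]) = 1 + ln([29])
ln([29]) = 1 + ln([])
ln([]) = 0  (base case)
Unwinding: 1 + 1 + 1 + 1 + 1 + 1 + 0 = 6

6


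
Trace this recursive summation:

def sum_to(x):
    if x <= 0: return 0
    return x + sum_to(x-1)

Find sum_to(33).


sum_to(33)
= 33 + 32 + 31 + 30 + 29 + 28 + 27 + 26 + 25 + 24 + 23 + 22 + 21 + 20 + 19 + 18 + 17 + 16 + 15 + 14 + 13 + 12 + 11 + 10 + 9 + 8 + 7 + 6 + 5 + 4 + 3 + 2 + 1 + sum_to(0)
= 33 + 32 + 31 + 30 + 29 + 28 + 27 + 26 + 25 + 24 + 23 + 22 + 21 + 20 + 19 + 18 + 17 + 16 + 15 + 14 + 13 + 12 + 11 + 10 + 9 + 8 + 7 + 6 + 5 + 4 + 3 + 2 + 1 + 0
= 561

561


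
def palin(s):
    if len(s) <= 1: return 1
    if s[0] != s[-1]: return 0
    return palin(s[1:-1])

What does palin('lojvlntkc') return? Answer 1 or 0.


palin('lojvlntkc'): s[0]='l' != s[-1]='c' -> return 0
Result: 0 (not a palindrome)

0


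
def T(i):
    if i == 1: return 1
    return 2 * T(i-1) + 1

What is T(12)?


T(12) = 2 * T(11) + 1
T(11) = 2 * T(10) + 1
T(10) = 2 * T(9) + 1
T(9) = 2 * T(8) + 1
T(8) = 2 * T(7) + 1
T(7) = 2 * T(6) + 1
T(6) = 2 * T(5) + 1
T(5) = 2 * T(4) + 1
T(4) = 2 * T(3) + 1
T(3) = 2 * T(2) + 1
T(2) = 2 * T(1) + 1
T(1) = 1  (base case)
T(2) = 2 * 1 + 1 = 3
T(3) = 2 * 3 + 1 = 7
T(4) = 2 * 7 + 1 = 15
T(5) = 2 * 15 + 1 = 31
T(6) = 2 * 31 + 1 = 63
T(7) = 2 * 63 + 1 = 127
T(8) = 2 * 127 + 1 = 255
T(9) = 2 * 255 + 1 = 511
T(10) = 2 * 511 + 1 = 1023
T(11) = 2 * 1023 + 1 = 2047
T(12) = 2 * 2047 + 1 = 4095

4095


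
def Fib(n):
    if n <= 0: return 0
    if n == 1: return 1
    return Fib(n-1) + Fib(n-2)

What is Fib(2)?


Computing Fib(2) bottom-up:
Fib(0) = 0
Fib(1) = 1
Fib(2) = Fib(1) + Fib(0) = 1 + 0 = 1

1


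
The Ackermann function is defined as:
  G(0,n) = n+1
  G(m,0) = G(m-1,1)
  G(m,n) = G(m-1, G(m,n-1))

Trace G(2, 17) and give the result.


G(2, 17) = G(1, G(2, 16))
  G(2, 16) = G(1, G(2, 15))
    G(2, 15) = G(1, G(2, 14))
      G(2, 14) = G(1, G(2, 13))
        G(2, 13) = G(1, G(2, 12))
          G(2, 12) = G(1, G(2, 11))
          G(2, 11) = G(1, G(2, 10))
          G(2, 10) = G(1, G(2, 9))
          G(2, 9) = G(1, G(2, 8))
          G(2, 8) = G(1, G(2, 7))
          G(2, 7) = G(1, G(2, 6))
          G(2, 6) = G(1, G(2, 5))
          G(2, 5) = G(1, G(2, 4))
          G(2, 4) = G(1, G(2, 3))
          G(2, 3) = G(1, G(2, 2))
          G(2, 2) = G(1, G(2, 1))
          G(2, 1) = G(1, G(2, 0))
          G(2, 0) = G(1, 1)
          G(1, 1) = G(0, G(1, 0))
          G(1, 0) = G(0, 1)
          G(0, 1) = 2
            = G(0, 2)
          G(0, 2) = 3
            = G(1, 3)
          G(1, 3) = G(0, G(1, 2))
... (trace truncated)
Result: G(2, 17) = 37

37


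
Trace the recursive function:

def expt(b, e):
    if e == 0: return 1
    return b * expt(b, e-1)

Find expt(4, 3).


expt(4, 3)
= 4 * expt(4, 2)
= 4 * 4 * expt(4, 1)
= 4 * 4 * 4 * expt(4, 0)
= 4 * 4 * 4 * 1
= 64

64


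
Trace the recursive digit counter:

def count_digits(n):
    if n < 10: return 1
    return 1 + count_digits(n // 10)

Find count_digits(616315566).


count_digits(616315566) = 1 + count_digits(61631556)
count_digits(61631556) = 1 + count_digits(6163155)
count_digits(6163155) = 1 + count_digits(616315)
count_digits(616315) = 1 + count_digits(61631)
count_digits(61631) = 1 + count_digits(6163)
count_digits(6163) = 1 + count_digits(616)
count_digits(616) = 1 + count_digits(61)
count_digits(61) = 1 + count_digits(6)
count_digits(6) = 1  (base case: 6 < 10)
Unwinding: 1 + 1 + 1 + 1 + 1 + 1 + 1 + 1 + 1 = 9

9


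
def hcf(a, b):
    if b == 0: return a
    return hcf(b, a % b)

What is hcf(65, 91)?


hcf(65, 91) = hcf(91, 65)
hcf(91, 65) = hcf(65, 26)
hcf(65, 26) = hcf(26, 13)
hcf(26, 13) = hcf(13, 0)
hcf(13, 0) = 13  (base case)

13


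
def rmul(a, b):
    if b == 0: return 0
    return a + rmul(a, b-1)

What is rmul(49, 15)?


rmul(49, 15) = 49 + rmul(49, 14)
rmul(49, 14) = 49 + rmul(49, 13)
rmul(49, 13) = 49 + rmul(49, 12)
rmul(49, 12) = 49 + rmul(49, 11)
rmul(49, 11) = 49 + rmul(49, 10)
rmul(49, 10) = 49 + rmul(49, 9)
rmul(49, 9) = 49 + rmul(49, 8)
rmul(49, 8) = 49 + rmul(49, 7)
rmul(49, 7) = 49 + rmul(49, 6)
rmul(49, 6) = 49 + rmul(49, 5)
rmul(49, 5) = 49 + rmul(49, 4)
rmul(49, 4) = 49 + rmul(49, 3)
rmul(49, 3) = 49 + rmul(49, 2)
rmul(49, 2) = 49 + rmul(49, 1)
rmul(49, 1) = 49 + rmul(49, 0)
rmul(49, 0) = 0  (base case)
Total: 49 + 49 + 49 + 49 + 49 + 49 + 49 + 49 + 49 + 49 + 49 + 49 + 49 + 49 + 49 + 0 = 735

735


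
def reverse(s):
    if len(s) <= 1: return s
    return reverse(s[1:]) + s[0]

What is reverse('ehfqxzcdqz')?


reverse('ehfqxzcdqz') = reverse('hfqxzcdqz') + 'e'
reverse('hfqxzcdqz') = reverse('fqxzcdqz') + 'h'
reverse('fqxzcdqz') = reverse('qxzcdqz') + 'f'
reverse('qxzcdqz') = reverse('xzcdqz') + 'q'
reverse('xzcdqz') = reverse('zcdqz') + 'x'
reverse('zcdqz') = reverse('cdqz') + 'z'
reverse('cdqz') = reverse('dqz') + 'c'
reverse('dqz') = reverse('qz') + 'd'
reverse('qz') = reverse('z') + 'q'
reverse('z') = 'z'  (base case)
Concatenating: 'z' + 'q' + 'd' + 'c' + 'z' + 'x' + 'q' + 'f' + 'h' + 'e' = 'zqdczxqfhe'

zqdczxqfhe


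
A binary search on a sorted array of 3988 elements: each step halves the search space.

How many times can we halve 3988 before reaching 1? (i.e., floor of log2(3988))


3988 / 2 = 1994
1994 / 2 = 997
997 / 2 = 498
498 / 2 = 249
249 / 2 = 124
124 / 2 = 62
62 / 2 = 31
31 / 2 = 15
15 / 2 = 7
7 / 2 = 3
3 / 2 = 1
Reached 1 after 11 halvings

11


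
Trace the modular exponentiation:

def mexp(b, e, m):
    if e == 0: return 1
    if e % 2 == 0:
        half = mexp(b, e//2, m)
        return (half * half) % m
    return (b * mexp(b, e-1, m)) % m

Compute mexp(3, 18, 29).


mexp(3, 18, 29): e is even, compute mexp(3, 9, 29)
  mexp(3, 9, 29): e is odd, compute mexp(3, 8, 29)
    mexp(3, 8, 29): e is even, compute mexp(3, 4, 29)
      mexp(3, 4, 29): e is even, compute mexp(3, 2, 29)
        mexp(3, 2, 29): e is even, compute mexp(3, 1, 29)
          mexp(3, 1, 29): e is odd, compute mexp(3, 0, 29)
          mexp(3, 0, 29) = 1
          (3 * 1) % 29 = 3
        half=3, (3*3) % 29 = 9
      half=9, (9*9) % 29 = 23
    half=23, (23*23) % 29 = 7
  (3 * 7) % 29 = 21
half=21, (21*21) % 29 = 6

6


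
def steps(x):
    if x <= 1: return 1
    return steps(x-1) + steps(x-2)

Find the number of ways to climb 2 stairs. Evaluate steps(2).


Building up from base cases:
steps(0) = 1
steps(1) = 1
steps(2) = steps(1) + steps(0) = 1 + 1 = 2

2


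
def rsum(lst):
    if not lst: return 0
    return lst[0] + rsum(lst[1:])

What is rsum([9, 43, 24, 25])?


rsum([9, 43, 24, 25]) = 9 + rsum([43, 24, 25])
rsum([43, 24, 25]) = 43 + rsum([24, 25])
rsum([24, 25]) = 24 + rsum([25])
rsum([25]) = 25 + rsum([])
rsum([]) = 0  (base case)
Total: 9 + 43 + 24 + 25 + 0 = 101

101


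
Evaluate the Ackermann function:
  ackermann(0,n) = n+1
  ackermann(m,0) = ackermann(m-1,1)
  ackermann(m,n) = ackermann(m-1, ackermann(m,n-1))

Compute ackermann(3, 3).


ackermann(3, 3) = ackermann(2, ackermann(3, 2))
  ackermann(3, 2) = ackermann(2, ackermann(3, 1))
    ackermann(3, 1) = ackermann(2, ackermann(3, 0))
      ackermann(3, 0) = ackermann(2, 1)
        ackermann(2, 1) = ackermann(1, ackermann(2, 0))
          ackermann(2, 0) = ackermann(1, 1)
          ackermann(1, 1) = ackermann(0, ackermann(1, 0))
          ackermann(1, 0) = ackermann(0, 1)
          ackermann(0, 1) = 2
            = ackermann(0, 2)
          ackermann(0, 2) = 3
          = ackermann(1, 3)
          ackermann(1, 3) = ackermann(0, ackermann(1, 2))
          ackermann(1, 2) = ackermann(0, ackermann(1, 1))
          ackermann(1, 1) = ackermann(0, ackermann(1, 0))
          ackermann(1, 0) = ackermann(0, 1)
          ackermann(0, 1) = 2
            = ackermann(0, 2)
          ackermann(0, 2) = 3
            = ackermann(0, 3)
          ackermann(0, 3) = 4
            = ackermann(0, 4)
          ackermann(0, 4) = 5
      = ackermann(2, 5)
      ackermann(2, 5) = ackermann(1, ackermann(2, 4))
... (trace truncated)
Result: ackermann(3, 3) = 61

61


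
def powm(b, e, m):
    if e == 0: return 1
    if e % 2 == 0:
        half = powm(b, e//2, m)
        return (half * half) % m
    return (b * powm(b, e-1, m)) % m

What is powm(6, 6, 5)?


powm(6, 6, 5): e is even, compute powm(6, 3, 5)
  powm(6, 3, 5): e is odd, compute powm(6, 2, 5)
    powm(6, 2, 5): e is even, compute powm(6, 1, 5)
      powm(6, 1, 5): e is odd, compute powm(6, 0, 5)
        powm(6, 0, 5) = 1
      (6 * 1) % 5 = 1
    half=1, (1*1) % 5 = 1
  (6 * 1) % 5 = 1
half=1, (1*1) % 5 = 1

1


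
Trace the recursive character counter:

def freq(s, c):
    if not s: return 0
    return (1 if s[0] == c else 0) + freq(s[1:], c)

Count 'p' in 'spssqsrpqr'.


s[0]='s' != 'p' -> 0
s[0]='p' == 'p' -> 1
s[0]='s' != 'p' -> 0
s[0]='s' != 'p' -> 0
s[0]='q' != 'p' -> 0
s[0]='s' != 'p' -> 0
s[0]='r' != 'p' -> 0
s[0]='p' == 'p' -> 1
s[0]='q' != 'p' -> 0
s[0]='r' != 'p' -> 0
Sum: 0 + 1 + 0 + 0 + 0 + 0 + 0 + 1 + 0 + 0 = 2

2


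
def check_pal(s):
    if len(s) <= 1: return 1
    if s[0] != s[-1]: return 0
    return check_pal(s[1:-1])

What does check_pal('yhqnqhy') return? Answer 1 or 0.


check_pal('yhqnqhy'): s[0]='y' == s[-1]='y' -> check check_pal('hqnqh')
check_pal('hqnqh'): s[0]='h' == s[-1]='h' -> check check_pal('qnq')
check_pal('qnq'): s[0]='q' == s[-1]='q' -> check check_pal('n')
check_pal('n'): len <= 1 -> return 1  (base case)
Result: 1 (palindrome)

1


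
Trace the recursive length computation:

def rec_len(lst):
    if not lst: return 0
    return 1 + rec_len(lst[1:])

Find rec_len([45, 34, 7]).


rec_len([45, 34, 7]) = 1 + rec_len([34, 7])
rec_len([34, 7]) = 1 + rec_len([7])
rec_len([7]) = 1 + rec_len([])
rec_len([]) = 0  (base case)
Unwinding: 1 + 1 + 1 + 0 = 3

3


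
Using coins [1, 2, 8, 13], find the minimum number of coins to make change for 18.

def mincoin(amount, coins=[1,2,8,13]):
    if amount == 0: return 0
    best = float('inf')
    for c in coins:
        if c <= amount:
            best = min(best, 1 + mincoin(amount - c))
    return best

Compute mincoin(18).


Building up with DP:
mincoin(0) = 0
mincoin(1) = min(1+mincoin(0)=1+0=1) = 1
mincoin(2) = min(1+mincoin(1)=1+1=2, 1+mincoin(0)=1+0=1) = 1
mincoin(3) = min(1+mincoin(2)=1+1=2, 1+mincoin(1)=1+1=2) = 2
mincoin(4) = min(1+mincoin(3)=1+2=3, 1+mincoin(2)=1+1=2) = 2
mincoin(5) = min(1+mincoin(4)=1+2=3, 1+mincoin(3)=1+2=3) = 3
mincoin(6) = min(1+mincoin(5)=1+3=4, 1+mincoin(4)=1+2=3) = 3
mincoin(7) = min(1+mincoin(6)=1+3=4, 1+mincoin(5)=1+3=4) = 4
mincoin(8) = min(1+mincoin(7)=1+4=5, 1+mincoin(6)=1+3=4, 1+mincoin(0)=1+0=1) = 1
mincoin(9) = min(1+mincoin(8)=1+1=2, 1+mincoin(7)=1+4=5, 1+mincoin(1)=1+1=2) = 2
mincoin(10) = min(1+mincoin(9)=1+2=3, 1+mincoin(8)=1+1=2, 1+mincoin(2)=1+1=2) = 2
mincoin(11) = min(1+mincoin(10)=1+2=3, 1+mincoin(9)=1+2=3, 1+mincoin(3)=1+2=3) = 3
mincoin(12) = min(1+mincoin(11)=1+3=4, 1+mincoin(10)=1+2=3, 1+mincoin(4)=1+2=3) = 3
mincoin(13) = min(1+mincoin(12)=1+3=4, 1+mincoin(11)=1+3=4, 1+mincoin(5)=1+3=4, 1+mincoin(0)=1+0=1) = 1
mincoin(14) = min(1+mincoin(13)=1+1=2, 1+mincoin(12)=1+3=4, 1+mincoin(6)=1+3=4, 1+mincoin(1)=1+1=2) = 2
mincoin(15) = min(1+mincoin(14)=1+2=3, 1+mincoin(13)=1+1=2, 1+mincoin(7)=1+4=5, 1+mincoin(2)=1+1=2) = 2
mincoin(16) = min(1+mincoin(15)=1+2=3, 1+mincoin(14)=1+2=3, 1+mincoin(8)=1+1=2, 1+mincoin(3)=1+2=3) = 2
mincoin(17) = min(1+mincoin(16)=1+2=3, 1+mincoin(15)=1+2=3, 1+mincoin(9)=1+2=3, 1+mincoin(4)=1+2=3) = 3
mincoin(18) = min(1+mincoin(17)=1+3=4, 1+mincoin(16)=1+2=3, 1+mincoin(10)=1+2=3, 1+mincoin(5)=1+3=4) = 3

3


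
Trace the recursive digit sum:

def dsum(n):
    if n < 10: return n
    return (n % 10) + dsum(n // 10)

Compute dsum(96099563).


dsum(96099563) = 3 + dsum(9609956)
dsum(9609956) = 6 + dsum(960995)
dsum(960995) = 5 + dsum(96099)
dsum(96099) = 9 + dsum(9609)
dsum(9609) = 9 + dsum(960)
dsum(960) = 0 + dsum(96)
dsum(96) = 6 + dsum(9)
dsum(9) = 9  (base case)
Total: 3 + 6 + 5 + 9 + 9 + 0 + 6 + 9 = 47

47


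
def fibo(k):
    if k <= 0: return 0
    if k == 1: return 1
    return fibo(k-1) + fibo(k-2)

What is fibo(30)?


Computing fibo(30) bottom-up:
fibo(0) = 0
fibo(1) = 1
fibo(2) = fibo(1) + fibo(0) = 1 + 0 = 1
fibo(3) = fibo(2) + fibo(1) = 1 + 1 = 2
fibo(4) = fibo(3) + fibo(2) = 2 + 1 = 3
fibo(5) = fibo(4) + fibo(3) = 3 + 2 = 5
fibo(6) = fibo(5) + fibo(4) = 5 + 3 = 8
fibo(7) = fibo(6) + fibo(5) = 8 + 5 = 13
fibo(8) = fibo(7) + fibo(6) = 13 + 8 = 21
fibo(9) = fibo(8) + fibo(7) = 21 + 13 = 34
fibo(10) = fibo(9) + fibo(8) = 34 + 21 = 55
fibo(11) = fibo(10) + fibo(9) = 55 + 34 = 89
fibo(12) = fibo(11) + fibo(10) = 89 + 55 = 144
fibo(13) = fibo(12) + fibo(11) = 144 + 89 = 233
fibo(14) = fibo(13) + fibo(12) = 233 + 144 = 377
fibo(15) = fibo(14) + fibo(13) = 377 + 233 = 610
fibo(16) = fibo(15) + fibo(14) = 610 + 377 = 987
fibo(17) = fibo(16) + fibo(15) = 987 + 610 = 1597
fibo(18) = fibo(17) + fibo(16) = 1597 + 987 = 2584
fibo(19) = fibo(18) + fibo(17) = 2584 + 1597 = 4181
fibo(20) = fibo(19) + fibo(18) = 4181 + 2584 = 6765
fibo(21) = fibo(20) + fibo(19) = 6765 + 4181 = 10946
fibo(22) = fibo(21) + fibo(20) = 10946 + 6765 = 17711
fibo(23) = fibo(22) + fibo(21) = 17711 + 10946 = 28657
fibo(24) = fibo(23) + fibo(22) = 28657 + 17711 = 46368
fibo(25) = fibo(24) + fibo(23) = 46368 + 28657 = 75025
fibo(26) = fibo(25) + fibo(24) = 75025 + 46368 = 121393
fibo(27) = fibo(26) + fibo(25) = 121393 + 75025 = 196418
fibo(28) = fibo(27) + fibo(26) = 196418 + 121393 = 317811
fibo(29) = fibo(28) + fibo(27) = 317811 + 196418 = 514229
fibo(30) = fibo(29) + fibo(28) = 514229 + 317811 = 832040

832040


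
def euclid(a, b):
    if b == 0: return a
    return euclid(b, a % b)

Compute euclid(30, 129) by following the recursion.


euclid(30, 129) = euclid(129, 30)
euclid(129, 30) = euclid(30, 9)
euclid(30, 9) = euclid(9, 3)
euclid(9, 3) = euclid(3, 0)
euclid(3, 0) = 3  (base case)

3


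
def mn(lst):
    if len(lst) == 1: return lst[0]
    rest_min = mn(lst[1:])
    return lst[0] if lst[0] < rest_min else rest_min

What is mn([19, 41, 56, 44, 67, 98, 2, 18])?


mn([19, 41, 56, 44, 67, 98, 2, 18]): compare 19 with mn([41, 56, 44, 67, 98, 2, 18])
mn([41, 56, 44, 67, 98, 2, 18]): compare 41 with mn([56, 44, 67, 98, 2, 18])
mn([56, 44, 67, 98, 2, 18]): compare 56 with mn([44, 67, 98, 2, 18])
mn([44, 67, 98, 2, 18]): compare 44 with mn([67, 98, 2, 18])
mn([67, 98, 2, 18]): compare 67 with mn([98, 2, 18])
mn([98, 2, 18]): compare 98 with mn([2, 18])
mn([2, 18]): compare 2 with mn([18])
mn([18]) = 18  (base case)
Compare 2 with 18 -> 2
Compare 98 with 2 -> 2
Compare 67 with 2 -> 2
Compare 44 with 2 -> 2
Compare 56 with 2 -> 2
Compare 41 with 2 -> 2
Compare 19 with 2 -> 2

2


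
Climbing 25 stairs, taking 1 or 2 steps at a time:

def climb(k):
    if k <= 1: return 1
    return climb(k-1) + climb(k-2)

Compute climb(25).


Building up from base cases:
climb(0) = 1
climb(1) = 1
climb(2) = climb(1) + climb(0) = 1 + 1 = 2
climb(3) = climb(2) + climb(1) = 2 + 1 = 3
climb(4) = climb(3) + climb(2) = 3 + 2 = 5
climb(5) = climb(4) + climb(3) = 5 + 3 = 8
climb(6) = climb(5) + climb(4) = 8 + 5 = 13
climb(7) = climb(6) + climb(5) = 13 + 8 = 21
climb(8) = climb(7) + climb(6) = 21 + 13 = 34
climb(9) = climb(8) + climb(7) = 34 + 21 = 55
climb(10) = climb(9) + climb(8) = 55 + 34 = 89
climb(11) = climb(10) + climb(9) = 89 + 55 = 144
climb(12) = climb(11) + climb(10) = 144 + 89 = 233
climb(13) = climb(12) + climb(11) = 233 + 144 = 377
climb(14) = climb(13) + climb(12) = 377 + 233 = 610
climb(15) = climb(14) + climb(13) = 610 + 377 = 987
climb(16) = climb(15) + climb(14) = 987 + 610 = 1597
climb(17) = climb(16) + climb(15) = 1597 + 987 = 2584
climb(18) = climb(17) + climb(16) = 2584 + 1597 = 4181
climb(19) = climb(18) + climb(17) = 4181 + 2584 = 6765
climb(20) = climb(19) + climb(18) = 6765 + 4181 = 10946
climb(21) = climb(20) + climb(19) = 10946 + 6765 = 17711
climb(22) = climb(21) + climb(20) = 17711 + 10946 = 28657
climb(23) = climb(22) + climb(21) = 28657 + 17711 = 46368
climb(24) = climb(23) + climb(22) = 46368 + 28657 = 75025
climb(25) = climb(24) + climb(23) = 75025 + 46368 = 121393

121393


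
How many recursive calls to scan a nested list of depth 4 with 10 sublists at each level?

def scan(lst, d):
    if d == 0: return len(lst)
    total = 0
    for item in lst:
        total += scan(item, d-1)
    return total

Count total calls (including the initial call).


At depth 0 (root): 1 call
At depth 1: each of 1 parents calls scan on 10 children = 10 calls
At depth 2: each of 10 parents calls scan on 10 children = 100 calls
At depth 3: each of 100 parents calls scan on 10 children = 1000 calls
At depth 4: each of 1000 parents calls scan on 10 children = 10000 calls
Total: 1 + 10 + 100 + 1000 + 10000 = 11111

11111


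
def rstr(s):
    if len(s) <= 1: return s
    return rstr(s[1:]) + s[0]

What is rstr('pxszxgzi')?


rstr('pxszxgzi') = rstr('xszxgzi') + 'p'
rstr('xszxgzi') = rstr('szxgzi') + 'x'
rstr('szxgzi') = rstr('zxgzi') + 's'
rstr('zxgzi') = rstr('xgzi') + 'z'
rstr('xgzi') = rstr('gzi') + 'x'
rstr('gzi') = rstr('zi') + 'g'
rstr('zi') = rstr('i') + 'z'
rstr('i') = 'i'  (base case)
Concatenating: 'i' + 'z' + 'g' + 'x' + 'z' + 's' + 'x' + 'p' = 'izgxzsxp'

izgxzsxp


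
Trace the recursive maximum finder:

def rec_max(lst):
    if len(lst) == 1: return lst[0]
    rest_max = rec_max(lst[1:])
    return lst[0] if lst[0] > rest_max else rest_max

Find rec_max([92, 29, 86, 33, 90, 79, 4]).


rec_max([92, 29, 86, 33, 90, 79, 4]): compare 92 with rec_max([29, 86, 33, 90, 79, 4])
rec_max([29, 86, 33, 90, 79, 4]): compare 29 with rec_max([86, 33, 90, 79, 4])
rec_max([86, 33, 90, 79, 4]): compare 86 with rec_max([33, 90, 79, 4])
rec_max([33, 90, 79, 4]): compare 33 with rec_max([90, 79, 4])
rec_max([90, 79, 4]): compare 90 with rec_max([79, 4])
rec_max([79, 4]): compare 79 with rec_max([4])
rec_max([4]) = 4  (base case)
Compare 79 with 4 -> 79
Compare 90 with 79 -> 90
Compare 33 with 90 -> 90
Compare 86 with 90 -> 90
Compare 29 with 90 -> 90
Compare 92 with 90 -> 92

92


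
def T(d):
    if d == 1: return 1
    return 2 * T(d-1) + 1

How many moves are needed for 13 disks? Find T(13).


T(13) = 2 * T(12) + 1
T(12) = 2 * T(11) + 1
T(11) = 2 * T(10) + 1
T(10) = 2 * T(9) + 1
T(9) = 2 * T(8) + 1
T(8) = 2 * T(7) + 1
T(7) = 2 * T(6) + 1
T(6) = 2 * T(5) + 1
T(5) = 2 * T(4) + 1
T(4) = 2 * T(3) + 1
T(3) = 2 * T(2) + 1
T(2) = 2 * T(1) + 1
T(1) = 1  (base case)
T(2) = 2 * 1 + 1 = 3
T(3) = 2 * 3 + 1 = 7
T(4) = 2 * 7 + 1 = 15
T(5) = 2 * 15 + 1 = 31
T(6) = 2 * 31 + 1 = 63
T(7) = 2 * 63 + 1 = 127
T(8) = 2 * 127 + 1 = 255
T(9) = 2 * 255 + 1 = 511
T(10) = 2 * 511 + 1 = 1023
T(11) = 2 * 1023 + 1 = 2047
T(12) = 2 * 2047 + 1 = 4095
T(13) = 2 * 4095 + 1 = 8191

8191


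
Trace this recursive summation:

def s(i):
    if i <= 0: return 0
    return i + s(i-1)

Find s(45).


s(45)
= 45 + 44 + 43 + 42 + 41 + 40 + 39 + 38 + 37 + 36 + 35 + 34 + 33 + 32 + 31 + 30 + 29 + 28 + 27 + 26 + 25 + 24 + 23 + 22 + 21 + 20 + 19 + 18 + 17 + 16 + 15 + 14 + 13 + 12 + 11 + 10 + 9 + 8 + 7 + 6 + 5 + 4 + 3 + 2 + 1 + s(0)
= 45 + 44 + 43 + 42 + 41 + 40 + 39 + 38 + 37 + 36 + 35 + 34 + 33 + 32 + 31 + 30 + 29 + 28 + 27 + 26 + 25 + 24 + 23 + 22 + 21 + 20 + 19 + 18 + 17 + 16 + 15 + 14 + 13 + 12 + 11 + 10 + 9 + 8 + 7 + 6 + 5 + 4 + 3 + 2 + 1 + 0
= 1035

1035


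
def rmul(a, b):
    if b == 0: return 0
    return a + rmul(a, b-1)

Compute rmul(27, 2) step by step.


rmul(27, 2) = 27 + rmul(27, 1)
rmul(27, 1) = 27 + rmul(27, 0)
rmul(27, 0) = 0  (base case)
Total: 27 + 27 + 0 = 54

54


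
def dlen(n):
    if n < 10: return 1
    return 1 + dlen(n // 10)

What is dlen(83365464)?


dlen(83365464) = 1 + dlen(8336546)
dlen(8336546) = 1 + dlen(833654)
dlen(833654) = 1 + dlen(83365)
dlen(83365) = 1 + dlen(8336)
dlen(8336) = 1 + dlen(833)
dlen(833) = 1 + dlen(83)
dlen(83) = 1 + dlen(8)
dlen(8) = 1  (base case: 8 < 10)
Unwinding: 1 + 1 + 1 + 1 + 1 + 1 + 1 + 1 = 8

8


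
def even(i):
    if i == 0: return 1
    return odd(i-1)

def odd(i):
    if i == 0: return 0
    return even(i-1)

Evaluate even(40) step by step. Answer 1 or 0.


even(40) = odd(39)
odd(39) = even(38)
even(38) = odd(37)
odd(37) = even(36)
even(36) = odd(35)
odd(35) = even(34)
even(34) = odd(33)
odd(33) = even(32)
even(32) = odd(31)
odd(31) = even(30)
even(30) = odd(29)
odd(29) = even(28)
even(28) = odd(27)
odd(27) = even(26)
even(26) = odd(25)
odd(25) = even(24)
even(24) = odd(23)
odd(23) = even(22)
even(22) = odd(21)
odd(21) = even(20)
even(20) = odd(19)
odd(19) = even(18)
even(18) = odd(17)
odd(17) = even(16)
even(16) = odd(15)
odd(15) = even(14)
even(14) = odd(13)
odd(13) = even(12)
even(12) = odd(11)
odd(11) = even(10)
even(10) = odd(9)
odd(9) = even(8)
even(8) = odd(7)
odd(7) = even(6)
even(6) = odd(5)
odd(5) = even(4)
even(4) = odd(3)
odd(3) = even(2)
even(2) = odd(1)
odd(1) = even(0)
even(0) = 1  (base case)
Result: 1

1


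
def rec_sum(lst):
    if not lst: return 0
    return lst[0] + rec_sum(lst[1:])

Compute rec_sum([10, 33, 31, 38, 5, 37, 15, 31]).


rec_sum([10, 33, 31, 38, 5, 37, 15, 31]) = 10 + rec_sum([33, 31, 38, 5, 37, 15, 31])
rec_sum([33, 31, 38, 5, 37, 15, 31]) = 33 + rec_sum([31, 38, 5, 37, 15, 31])
rec_sum([31, 38, 5, 37, 15, 31]) = 31 + rec_sum([38, 5, 37, 15, 31])
rec_sum([38, 5, 37, 15, 31]) = 38 + rec_sum([5, 37, 15, 31])
rec_sum([5, 37, 15, 31]) = 5 + rec_sum([37, 15, 31])
rec_sum([37, 15, 31]) = 37 + rec_sum([15, 31])
rec_sum([15, 31]) = 15 + rec_sum([31])
rec_sum([31]) = 31 + rec_sum([])
rec_sum([]) = 0  (base case)
Total: 10 + 33 + 31 + 38 + 5 + 37 + 15 + 31 + 0 = 200

200


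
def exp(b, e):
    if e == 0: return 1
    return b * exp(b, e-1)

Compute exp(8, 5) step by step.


exp(8, 5)
= 8 * exp(8, 4)
= 8 * 8 * exp(8, 3)
= 8 * 8 * 8 * exp(8, 2)
= 8 * 8 * 8 * 8 * exp(8, 1)
= 8 * 8 * 8 * 8 * 8 * exp(8, 0)
= 8 * 8 * 8 * 8 * 8 * 1
= 32768

32768


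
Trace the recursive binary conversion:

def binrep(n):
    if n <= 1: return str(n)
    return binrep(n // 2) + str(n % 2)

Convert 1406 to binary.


binrep(1406) = binrep(703) + '0'
binrep(703) = binrep(351) + '1'
binrep(351) = binrep(175) + '1'
binrep(175) = binrep(87) + '1'
binrep(87) = binrep(43) + '1'
binrep(43) = binrep(21) + '1'
binrep(21) = binrep(10) + '1'
binrep(10) = binrep(5) + '0'
binrep(5) = binrep(2) + '1'
binrep(2) = binrep(1) + '0'
binrep(1) = '1'  (base case)
Concatenating: '1' + '0' + '1' + '0' + '1' + '1' + '1' + '1' + '1' + '1' + '0' = '10101111110'

10101111110


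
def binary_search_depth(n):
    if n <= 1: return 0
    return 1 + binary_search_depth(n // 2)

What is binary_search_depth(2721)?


2721 / 2 = 1360
1360 / 2 = 680
680 / 2 = 340
340 / 2 = 170
170 / 2 = 85
85 / 2 = 42
42 / 2 = 21
21 / 2 = 10
10 / 2 = 5
5 / 2 = 2
2 / 2 = 1
Reached 1 after 11 halvings

11


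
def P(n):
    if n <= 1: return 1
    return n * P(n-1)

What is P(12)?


P(12)
= 12 * P(11)
= 12 * 11 * P(10)
= 12 * 11 * 10 * P(9)
= 12 * 11 * 10 * 9 * P(8)
= 12 * 11 * 10 * 9 * 8 * P(7)
= 12 * 11 * 10 * 9 * 8 * 7 * P(6)
= 12 * 11 * 10 * 9 * 8 * 7 * 6 * P(5)
= 12 * 11 * 10 * 9 * 8 * 7 * 6 * 5 * P(4)
= 12 * 11 * 10 * 9 * 8 * 7 * 6 * 5 * 4 * P(3)
= 12 * 11 * 10 * 9 * 8 * 7 * 6 * 5 * 4 * 3 * P(2)
= 12 * 11 * 10 * 9 * 8 * 7 * 6 * 5 * 4 * 3 * 2 * P(1)
= 12 * 11 * 10 * 9 * 8 * 7 * 6 * 5 * 4 * 3 * 2 * 1
= 479001600

479001600


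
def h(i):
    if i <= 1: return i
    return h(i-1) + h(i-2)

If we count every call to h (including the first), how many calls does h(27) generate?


Let C(n) = total calls for h(n)
C(0) = 1, C(1) = 1
C(2) = 1 + C(1) + C(0) = 1 + 1 + 1 = 3
C(3) = 1 + C(2) + C(1) = 1 + 3 + 1 = 5
C(4) = 1 + C(3) + C(2) = 1 + 5 + 3 = 9
C(5) = 1 + C(4) + C(3) = 1 + 9 + 5 = 15
C(6) = 1 + C(5) + C(4) = 1 + 15 + 9 = 25
C(7) = 1 + C(6) + C(5) = 1 + 25 + 15 = 41
C(8) = 1 + C(7) + C(6) = 1 + 41 + 25 = 67
C(9) = 1 + C(8) + C(7) = 1 + 67 + 41 = 109
C(10) = 1 + C(9) + C(8) = 1 + 109 + 67 = 177
C(11) = 1 + C(10) + C(9) = 1 + 177 + 109 = 287
C(12) = 1 + C(11) + C(10) = 1 + 287 + 177 = 465
C(13) = 1 + C(12) + C(11) = 1 + 465 + 287 = 753
C(14) = 1 + C(13) + C(12) = 1 + 753 + 465 = 1219
C(15) = 1 + C(14) + C(13) = 1 + 1219 + 753 = 1973
C(16) = 1 + C(15) + C(14) = 1 + 1973 + 1219 = 3193
C(17) = 1 + C(16) + C(15) = 1 + 3193 + 1973 = 5167
C(18) = 1 + C(17) + C(16) = 1 + 5167 + 3193 = 8361
C(19) = 1 + C(18) + C(17) = 1 + 8361 + 5167 = 13529
C(20) = 1 + C(19) + C(18) = 1 + 13529 + 8361 = 21891
C(21) = 1 + C(20) + C(19) = 1 + 21891 + 13529 = 35421
C(22) = 1 + C(21) + C(20) = 1 + 35421 + 21891 = 57313
C(23) = 1 + C(22) + C(21) = 1 + 57313 + 35421 = 92735
C(24) = 1 + C(23) + C(22) = 1 + 92735 + 57313 = 150049
C(25) = 1 + C(24) + C(23) = 1 + 150049 + 92735 = 242785
C(26) = 1 + C(25) + C(24) = 1 + 242785 + 150049 = 392835
C(27) = 1 + C(26) + C(25) = 1 + 392835 + 242785 = 635621

635621


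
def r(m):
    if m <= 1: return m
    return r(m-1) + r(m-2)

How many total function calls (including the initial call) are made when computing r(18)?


Let C(n) = total calls for r(n)
C(0) = 1, C(1) = 1
C(2) = 1 + C(1) + C(0) = 1 + 1 + 1 = 3
C(3) = 1 + C(2) + C(1) = 1 + 3 + 1 = 5
C(4) = 1 + C(3) + C(2) = 1 + 5 + 3 = 9
C(5) = 1 + C(4) + C(3) = 1 + 9 + 5 = 15
C(6) = 1 + C(5) + C(4) = 1 + 15 + 9 = 25
C(7) = 1 + C(6) + C(5) = 1 + 25 + 15 = 41
C(8) = 1 + C(7) + C(6) = 1 + 41 + 25 = 67
C(9) = 1 + C(8) + C(7) = 1 + 67 + 41 = 109
C(10) = 1 + C(9) + C(8) = 1 + 109 + 67 = 177
C(11) = 1 + C(10) + C(9) = 1 + 177 + 109 = 287
C(12) = 1 + C(11) + C(10) = 1 + 287 + 177 = 465
C(13) = 1 + C(12) + C(11) = 1 + 465 + 287 = 753
C(14) = 1 + C(13) + C(12) = 1 + 753 + 465 = 1219
C(15) = 1 + C(14) + C(13) = 1 + 1219 + 753 = 1973
C(16) = 1 + C(15) + C(14) = 1 + 1973 + 1219 = 3193
C(17) = 1 + C(16) + C(15) = 1 + 3193 + 1973 = 5167
C(18) = 1 + C(17) + C(16) = 1 + 5167 + 3193 = 8361

8361


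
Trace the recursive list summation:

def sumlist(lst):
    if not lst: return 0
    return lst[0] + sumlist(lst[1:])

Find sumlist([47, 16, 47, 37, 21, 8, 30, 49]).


sumlist([47, 16, 47, 37, 21, 8, 30, 49]) = 47 + sumlist([16, 47, 37, 21, 8, 30, 49])
sumlist([16, 47, 37, 21, 8, 30, 49]) = 16 + sumlist([47, 37, 21, 8, 30, 49])
sumlist([47, 37, 21, 8, 30, 49]) = 47 + sumlist([37, 21, 8, 30, 49])
sumlist([37, 21, 8, 30, 49]) = 37 + sumlist([21, 8, 30, 49])
sumlist([21, 8, 30, 49]) = 21 + sumlist([8, 30, 49])
sumlist([8, 30, 49]) = 8 + sumlist([30, 49])
sumlist([30, 49]) = 30 + sumlist([49])
sumlist([49]) = 49 + sumlist([])
sumlist([]) = 0  (base case)
Total: 47 + 16 + 47 + 37 + 21 + 8 + 30 + 49 + 0 = 255

255


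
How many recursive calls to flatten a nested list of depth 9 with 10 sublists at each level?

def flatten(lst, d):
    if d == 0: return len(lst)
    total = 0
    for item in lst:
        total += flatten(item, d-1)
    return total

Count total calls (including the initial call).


At depth 0 (root): 1 call
At depth 1: each of 1 parents calls flatten on 10 children = 10 calls
At depth 2: each of 10 parents calls flatten on 10 children = 100 calls
At depth 3: each of 100 parents calls flatten on 10 children = 1000 calls
At depth 4: each of 1000 parents calls flatten on 10 children = 10000 calls
At depth 5: each of 10000 parents calls flatten on 10 children = 100000 calls
At depth 6: each of 100000 parents calls flatten on 10 children = 1000000 calls
At depth 7: each of 1000000 parents calls flatten on 10 children = 10000000 calls
At depth 8: each of 10000000 parents calls flatten on 10 children = 100000000 calls
At depth 9: each of 100000000 parents calls flatten on 10 children = 1000000000 calls
Total: 1 + 10 + 100 + 1000 + 10000 + 100000 + 1000000 + 10000000 + 100000000 + 1000000000 = 1111111111

1111111111


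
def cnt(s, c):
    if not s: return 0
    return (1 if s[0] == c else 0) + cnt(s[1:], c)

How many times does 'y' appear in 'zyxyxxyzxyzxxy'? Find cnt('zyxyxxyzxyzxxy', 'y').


s[0]='z' != 'y' -> 0
s[0]='y' == 'y' -> 1
s[0]='x' != 'y' -> 0
s[0]='y' == 'y' -> 1
s[0]='x' != 'y' -> 0
s[0]='x' != 'y' -> 0
s[0]='y' == 'y' -> 1
s[0]='z' != 'y' -> 0
s[0]='x' != 'y' -> 0
s[0]='y' == 'y' -> 1
s[0]='z' != 'y' -> 0
s[0]='x' != 'y' -> 0
s[0]='x' != 'y' -> 0
s[0]='y' == 'y' -> 1
Sum: 0 + 1 + 0 + 1 + 0 + 0 + 1 + 0 + 0 + 1 + 0 + 0 + 0 + 1 = 5

5


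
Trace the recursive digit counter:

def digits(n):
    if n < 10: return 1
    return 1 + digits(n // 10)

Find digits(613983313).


digits(613983313) = 1 + digits(61398331)
digits(61398331) = 1 + digits(6139833)
digits(6139833) = 1 + digits(613983)
digits(613983) = 1 + digits(61398)
digits(61398) = 1 + digits(6139)
digits(6139) = 1 + digits(613)
digits(613) = 1 + digits(61)
digits(61) = 1 + digits(6)
digits(6) = 1  (base case: 6 < 10)
Unwinding: 1 + 1 + 1 + 1 + 1 + 1 + 1 + 1 + 1 = 9

9


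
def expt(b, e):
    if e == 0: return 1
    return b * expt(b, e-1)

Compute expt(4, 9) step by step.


expt(4, 9)
= 4 * expt(4, 8)
= 4 * 4 * expt(4, 7)
= 4 * 4 * 4 * expt(4, 6)
= 4 * 4 * 4 * 4 * expt(4, 5)
= 4 * 4 * 4 * 4 * 4 * expt(4, 4)
= 4 * 4 * 4 * 4 * 4 * 4 * expt(4, 3)
= 4 * 4 * 4 * 4 * 4 * 4 * 4 * expt(4, 2)
= 4 * 4 * 4 * 4 * 4 * 4 * 4 * 4 * expt(4, 1)
= 4 * 4 * 4 * 4 * 4 * 4 * 4 * 4 * 4 * expt(4, 0)
= 4 * 4 * 4 * 4 * 4 * 4 * 4 * 4 * 4 * 1
= 262144

262144


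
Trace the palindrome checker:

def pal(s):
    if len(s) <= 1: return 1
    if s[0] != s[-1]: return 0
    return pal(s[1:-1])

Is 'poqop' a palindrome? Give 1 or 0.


pal('poqop'): s[0]='p' == s[-1]='p' -> check pal('oqo')
pal('oqo'): s[0]='o' == s[-1]='o' -> check pal('q')
pal('q'): len <= 1 -> return 1  (base case)
Result: 1 (palindrome)

1


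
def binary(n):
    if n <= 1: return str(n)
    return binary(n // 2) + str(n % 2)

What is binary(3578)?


binary(3578) = binary(1789) + '0'
binary(1789) = binary(894) + '1'
binary(894) = binary(447) + '0'
binary(447) = binary(223) + '1'
binary(223) = binary(111) + '1'
binary(111) = binary(55) + '1'
binary(55) = binary(27) + '1'
binary(27) = binary(13) + '1'
binary(13) = binary(6) + '1'
binary(6) = binary(3) + '0'
binary(3) = binary(1) + '1'
binary(1) = '1'  (base case)
Concatenating: '1' + '1' + '0' + '1' + '1' + '1' + '1' + '1' + '1' + '0' + '1' + '0' = '110111111010'

110111111010


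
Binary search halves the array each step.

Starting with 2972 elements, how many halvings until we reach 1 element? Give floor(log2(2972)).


2972 / 2 = 1486
1486 / 2 = 743
743 / 2 = 371
371 / 2 = 185
185 / 2 = 92
92 / 2 = 46
46 / 2 = 23
23 / 2 = 11
11 / 2 = 5
5 / 2 = 2
2 / 2 = 1
Reached 1 after 11 halvings

11


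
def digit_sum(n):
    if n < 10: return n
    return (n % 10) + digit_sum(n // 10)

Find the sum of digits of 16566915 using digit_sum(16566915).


digit_sum(16566915) = 5 + digit_sum(1656691)
digit_sum(1656691) = 1 + digit_sum(165669)
digit_sum(165669) = 9 + digit_sum(16566)
digit_sum(16566) = 6 + digit_sum(1656)
digit_sum(1656) = 6 + digit_sum(165)
digit_sum(165) = 5 + digit_sum(16)
digit_sum(16) = 6 + digit_sum(1)
digit_sum(1) = 1  (base case)
Total: 5 + 1 + 9 + 6 + 6 + 5 + 6 + 1 = 39

39


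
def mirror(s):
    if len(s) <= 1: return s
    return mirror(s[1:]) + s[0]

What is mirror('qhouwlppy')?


mirror('qhouwlppy') = mirror('houwlppy') + 'q'
mirror('houwlppy') = mirror('ouwlppy') + 'h'
mirror('ouwlppy') = mirror('uwlppy') + 'o'
mirror('uwlppy') = mirror('wlppy') + 'u'
mirror('wlppy') = mirror('lppy') + 'w'
mirror('lppy') = mirror('ppy') + 'l'
mirror('ppy') = mirror('py') + 'p'
mirror('py') = mirror('y') + 'p'
mirror('y') = 'y'  (base case)
Concatenating: 'y' + 'p' + 'p' + 'l' + 'w' + 'u' + 'o' + 'h' + 'q' = 'ypplwuohq'

ypplwuohq


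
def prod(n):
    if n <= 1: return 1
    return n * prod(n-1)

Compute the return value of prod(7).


prod(7)
= 7 * prod(6)
= 7 * 6 * prod(5)
= 7 * 6 * 5 * prod(4)
= 7 * 6 * 5 * 4 * prod(3)
= 7 * 6 * 5 * 4 * 3 * prod(2)
= 7 * 6 * 5 * 4 * 3 * 2 * prod(1)
= 7 * 6 * 5 * 4 * 3 * 2 * 1
= 5040

5040


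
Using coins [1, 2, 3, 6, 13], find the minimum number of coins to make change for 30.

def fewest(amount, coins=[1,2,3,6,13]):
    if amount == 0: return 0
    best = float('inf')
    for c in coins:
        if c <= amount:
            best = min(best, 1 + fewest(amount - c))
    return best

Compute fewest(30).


Building up with DP:
fewest(0) = 0
fewest(1) = min(1+fewest(0)=1+0=1) = 1
fewest(2) = min(1+fewest(1)=1+1=2, 1+fewest(0)=1+0=1) = 1
fewest(3) = min(1+fewest(2)=1+1=2, 1+fewest(1)=1+1=2, 1+fewest(0)=1+0=1) = 1
fewest(4) = min(1+fewest(3)=1+1=2, 1+fewest(2)=1+1=2, 1+fewest(1)=1+1=2) = 2
fewest(5) = min(1+fewest(4)=1+2=3, 1+fewest(3)=1+1=2, 1+fewest(2)=1+1=2) = 2
fewest(6) = min(1+fewest(5)=1+2=3, 1+fewest(4)=1+2=3, 1+fewest(3)=1+1=2, 1+fewest(0)=1+0=1) = 1
fewest(7) = min(1+fewest(6)=1+1=2, 1+fewest(5)=1+2=3, 1+fewest(4)=1+2=3, 1+fewest(1)=1+1=2) = 2
fewest(8) = min(1+fewest(7)=1+2=3, 1+fewest(6)=1+1=2, 1+fewest(5)=1+2=3, 1+fewest(2)=1+1=2) = 2
fewest(9) = min(1+fewest(8)=1+2=3, 1+fewest(7)=1+2=3, 1+fewest(6)=1+1=2, 1+fewest(3)=1+1=2) = 2
fewest(10) = min(1+fewest(9)=1+2=3, 1+fewest(8)=1+2=3, 1+fewest(7)=1+2=3, 1+fewest(4)=1+2=3) = 3
fewest(11) = min(1+fewest(10)=1+3=4, 1+fewest(9)=1+2=3, 1+fewest(8)=1+2=3, 1+fewest(5)=1+2=3) = 3
fewest(12) = min(1+fewest(11)=1+3=4, 1+fewest(10)=1+3=4, 1+fewest(9)=1+2=3, 1+fewest(6)=1+1=2) = 2
fewest(13) = min(1+fewest(12)=1+2=3, 1+fewest(11)=1+3=4, 1+fewest(10)=1+3=4, 1+fewest(7)=1+2=3, 1+fewest(0)=1+0=1) = 1
fewest(14) = min(1+fewest(13)=1+1=2, 1+fewest(12)=1+2=3, 1+fewest(11)=1+3=4, 1+fewest(8)=1+2=3, 1+fewest(1)=1+1=2) = 2
fewest(15) = min(1+fewest(14)=1+2=3, 1+fewest(13)=1+1=2, 1+fewest(12)=1+2=3, 1+fewest(9)=1+2=3, 1+fewest(2)=1+1=2) = 2
fewest(16) = min(1+fewest(15)=1+2=3, 1+fewest(14)=1+2=3, 1+fewest(13)=1+1=2, 1+fewest(10)=1+3=4, 1+fewest(3)=1+1=2) = 2
fewest(17) = min(1+fewest(16)=1+2=3, 1+fewest(15)=1+2=3, 1+fewest(14)=1+2=3, 1+fewest(11)=1+3=4, 1+fewest(4)=1+2=3) = 3
fewest(18) = min(1+fewest(17)=1+3=4, 1+fewest(16)=1+2=3, 1+fewest(15)=1+2=3, 1+fewest(12)=1+2=3, 1+fewest(5)=1+2=3) = 3
fewest(19) = min(1+fewest(18)=1+3=4, 1+fewest(17)=1+3=4, 1+fewest(16)=1+2=3, 1+fewest(13)=1+1=2, 1+fewest(6)=1+1=2) = 2
fewest(20) = min(1+fewest(19)=1+2=3, 1+fewest(18)=1+3=4, 1+fewest(17)=1+3=4, 1+fewest(14)=1+2=3, 1+fewest(7)=1+2=3) = 3
fewest(21) = min(1+fewest(20)=1+3=4, 1+fewest(19)=1+2=3, 1+fewest(18)=1+3=4, 1+fewest(15)=1+2=3, 1+fewest(8)=1+2=3) = 3
fewest(22) = min(1+fewest(21)=1+3=4, 1+fewest(20)=1+3=4, 1+fewest(19)=1+2=3, 1+fewest(16)=1+2=3, 1+fewest(9)=1+2=3) = 3
fewest(23) = min(1+fewest(22)=1+3=4, 1+fewest(21)=1+3=4, 1+fewest(20)=1+3=4, 1+fewest(17)=1+3=4, 1+fewest(10)=1+3=4) = 4
fewest(24) = min(1+fewest(23)=1+4=5, 1+fewest(22)=1+3=4, 1+fewest(21)=1+3=4, 1+fewest(18)=1+3=4, 1+fewest(11)=1+3=4) = 4
fewest(25) = min(1+fewest(24)=1+4=5, 1+fewest(23)=1+4=5, 1+fewest(22)=1+3=4, 1+fewest(19)=1+2=3, 1+fewest(12)=1+2=3) = 3
fewest(26) = min(1+fewest(25)=1+3=4, 1+fewest(24)=1+4=5, 1+fewest(23)=1+4=5, 1+fewest(20)=1+3=4, 1+fewest(13)=1+1=2) = 2
fewest(27) = min(1+fewest(26)=1+2=3, 1+fewest(25)=1+3=4, 1+fewest(24)=1+4=5, 1+fewest(21)=1+3=4, 1+fewest(14)=1+2=3) = 3
fewest(28) = min(1+fewest(27)=1+3=4, 1+fewest(26)=1+2=3, 1+fewest(25)=1+3=4, 1+fewest(22)=1+3=4, 1+fewest(15)=1+2=3) = 3
fewest(29) = min(1+fewest(28)=1+3=4, 1+fewest(27)=1+3=4, 1+fewest(26)=1+2=3, 1+fewest(23)=1+4=5, 1+fewest(16)=1+2=3) = 3
fewest(30) = min(1+fewest(29)=1+3=4, 1+fewest(28)=1+3=4, 1+fewest(27)=1+3=4, 1+fewest(24)=1+4=5, 1+fewest(17)=1+3=4) = 4

4


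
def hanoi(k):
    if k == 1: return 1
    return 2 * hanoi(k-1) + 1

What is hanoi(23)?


hanoi(23) = 2 * hanoi(22) + 1
hanoi(22) = 2 * hanoi(21) + 1
hanoi(21) = 2 * hanoi(20) + 1
hanoi(20) = 2 * hanoi(19) + 1
hanoi(19) = 2 * hanoi(18) + 1
hanoi(18) = 2 * hanoi(17) + 1
hanoi(17) = 2 * hanoi(16) + 1
hanoi(16) = 2 * hanoi(15) + 1
hanoi(15) = 2 * hanoi(14) + 1
hanoi(14) = 2 * hanoi(13) + 1
hanoi(13) = 2 * hanoi(12) + 1
hanoi(12) = 2 * hanoi(11) + 1
hanoi(11) = 2 * hanoi(10) + 1
hanoi(10) = 2 * hanoi(9) + 1
hanoi(9) = 2 * hanoi(8) + 1
hanoi(8) = 2 * hanoi(7) + 1
hanoi(7) = 2 * hanoi(6) + 1
hanoi(6) = 2 * hanoi(5) + 1
hanoi(5) = 2 * hanoi(4) + 1
hanoi(4) = 2 * hanoi(3) + 1
hanoi(3) = 2 * hanoi(2) + 1
hanoi(2) = 2 * hanoi(1) + 1
hanoi(1) = 1  (base case)
hanoi(2) = 2 * 1 + 1 = 3
hanoi(3) = 2 * 3 + 1 = 7
hanoi(4) = 2 * 7 + 1 = 15
hanoi(5) = 2 * 15 + 1 = 31
hanoi(6) = 2 * 31 + 1 = 63
hanoi(7) = 2 * 63 + 1 = 127
hanoi(8) = 2 * 127 + 1 = 255
hanoi(9) = 2 * 255 + 1 = 511
hanoi(10) = 2 * 511 + 1 = 1023
hanoi(11) = 2 * 1023 + 1 = 2047
hanoi(12) = 2 * 2047 + 1 = 4095
hanoi(13) = 2 * 4095 + 1 = 8191
hanoi(14) = 2 * 8191 + 1 = 16383
hanoi(15) = 2 * 16383 + 1 = 32767
hanoi(16) = 2 * 32767 + 1 = 65535
hanoi(17) = 2 * 65535 + 1 = 131071
hanoi(18) = 2 * 131071 + 1 = 262143
hanoi(19) = 2 * 262143 + 1 = 524287
hanoi(20) = 2 * 524287 + 1 = 1048575
hanoi(21) = 2 * 1048575 + 1 = 2097151
hanoi(22) = 2 * 2097151 + 1 = 4194303
hanoi(23) = 2 * 4194303 + 1 = 8388607

8388607
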